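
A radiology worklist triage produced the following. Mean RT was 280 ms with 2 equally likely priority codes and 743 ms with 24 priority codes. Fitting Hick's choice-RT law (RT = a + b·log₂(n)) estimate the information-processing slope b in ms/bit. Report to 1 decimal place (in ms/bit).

129.2 ms/bit

Slope: b = (743 − 280) / (log₂ 24 − log₂ 2) = 463/3.5850 = 129.151 ms/bit.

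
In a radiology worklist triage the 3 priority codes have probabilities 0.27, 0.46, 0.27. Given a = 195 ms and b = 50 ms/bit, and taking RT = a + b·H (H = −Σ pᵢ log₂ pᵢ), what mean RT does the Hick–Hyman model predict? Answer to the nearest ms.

H = 0.27·log₂(1/0.27) + 0.46·log₂(1/0.46) + 0.27·log₂(1/0.27) = 1.5354 bits.
RT = 195 + 50 × 1.5354 = 271.77 ms.

272 ms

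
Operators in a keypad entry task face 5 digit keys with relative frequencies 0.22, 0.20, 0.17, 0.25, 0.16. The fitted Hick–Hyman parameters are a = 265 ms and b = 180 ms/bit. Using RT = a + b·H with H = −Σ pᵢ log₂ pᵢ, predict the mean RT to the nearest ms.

679 ms

Entropy contributions −pᵢ log₂ pᵢ: 0.4806, 0.4644, 0.4346, 0.5000, 0.4230; sum H = 2.3026 bits.
RT = a + bH = 265 + 180·2.3026 = 679.46 ms.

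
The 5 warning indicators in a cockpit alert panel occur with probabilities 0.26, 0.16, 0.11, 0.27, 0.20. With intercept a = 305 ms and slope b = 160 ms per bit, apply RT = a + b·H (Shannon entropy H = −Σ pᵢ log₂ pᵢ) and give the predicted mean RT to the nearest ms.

665 ms

Entropy contributions −pᵢ log₂ pᵢ: 0.5053, 0.4230, 0.3503, 0.5100, 0.4644; sum H = 2.2530 bits.
RT = a + bH = 305 + 160·2.2530 = 665.48 ms.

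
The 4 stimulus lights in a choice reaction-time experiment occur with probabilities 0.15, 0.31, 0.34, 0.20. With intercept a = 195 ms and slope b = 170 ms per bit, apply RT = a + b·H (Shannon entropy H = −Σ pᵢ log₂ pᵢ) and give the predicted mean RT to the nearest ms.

523 ms

H = 0.15·log₂(1/0.15) + 0.31·log₂(1/0.31) + 0.34·log₂(1/0.34) + 0.20·log₂(1/0.20) = 1.9279 bits.
RT = 195 + 170 × 1.9279 = 522.74 ms.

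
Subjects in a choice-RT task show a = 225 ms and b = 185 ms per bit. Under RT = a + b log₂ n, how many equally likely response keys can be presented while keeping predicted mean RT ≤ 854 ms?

Set 225 + 185·log₂ n ≤ 854 → log₂ n ≤ (854 − 225)/185 = 3.4000.
So n ≤ 2^3.4000 = 10.556; the largest integer n is 10.

10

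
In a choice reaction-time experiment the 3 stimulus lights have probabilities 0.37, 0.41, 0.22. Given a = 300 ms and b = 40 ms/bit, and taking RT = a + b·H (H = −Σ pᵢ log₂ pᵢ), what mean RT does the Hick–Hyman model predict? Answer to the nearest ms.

Entropy contributions −pᵢ log₂ pᵢ: 0.5307, 0.5274, 0.4806; sum H = 1.5387 bits.
RT = a + bH = 300 + 40·1.5387 = 361.55 ms.

362 ms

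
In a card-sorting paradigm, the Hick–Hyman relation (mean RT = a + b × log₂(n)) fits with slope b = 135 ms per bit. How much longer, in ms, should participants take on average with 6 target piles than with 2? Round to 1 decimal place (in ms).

The intercept a cancels: ΔRT = b·(log₂ n₂ − log₂ n₁) = b·log₂(n₂/n₁).
log₂(6) − log₂(2) = 2.5850 − 1 = 1.5850.
ΔRT = 135 × 1.5850 = 213.970 ms.

214.0 ms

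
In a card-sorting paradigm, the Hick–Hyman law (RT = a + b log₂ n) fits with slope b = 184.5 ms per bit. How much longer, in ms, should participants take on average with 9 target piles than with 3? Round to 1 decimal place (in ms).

292.4 ms

Only the slope matters, since a is common to both: ΔRT = b·log₂(n₂/n₁).
log₂(9) − log₂(3) = 3.1699 − 1.5850 = 1.5850.
ΔRT = 184.5 × 1.5850 = 292.426 ms.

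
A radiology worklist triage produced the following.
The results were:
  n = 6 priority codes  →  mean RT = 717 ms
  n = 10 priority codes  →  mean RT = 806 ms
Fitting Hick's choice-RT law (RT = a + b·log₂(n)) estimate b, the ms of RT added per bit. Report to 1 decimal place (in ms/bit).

120.8 ms/bit

b = (RT₂ − RT₁)/(log₂ n₂ − log₂ n₁) = (806 − 717)/(3.3219 − 2.5850) = 120.765 ms/bit.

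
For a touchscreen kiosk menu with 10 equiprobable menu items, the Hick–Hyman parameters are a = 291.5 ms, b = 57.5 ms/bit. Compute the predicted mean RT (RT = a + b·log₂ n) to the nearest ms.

log₂(10) = 3.3219 bits, so RT = 291.5 + 57.5 × 3.3219 ≈ 482.511 ms.

483 ms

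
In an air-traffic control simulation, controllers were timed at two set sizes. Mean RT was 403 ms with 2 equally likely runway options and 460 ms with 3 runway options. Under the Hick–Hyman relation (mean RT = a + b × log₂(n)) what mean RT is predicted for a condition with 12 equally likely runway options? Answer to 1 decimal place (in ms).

Fit slope and intercept:
  b = (460 − 403) / (log₂ 3 − log₂ 2) = 57 / (1.5850 − 1) = 97.442 ms/bit
  a = 403 − 97.442 × 1 = 305.558 ms
Then RT(12) = 305.558 + 97.442 × log₂ 12 = 305.558 + 97.442 × 3.5850 ≈ 654.884 ms.

654.9 ms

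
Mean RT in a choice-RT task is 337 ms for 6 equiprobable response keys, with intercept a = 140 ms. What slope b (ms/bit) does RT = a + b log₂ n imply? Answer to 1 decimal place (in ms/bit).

76.2 ms/bit

6 alternatives carry log₂ 6 = 2.5850 bits; the choice cost is 337 − 140 = 197 ms, so b = 197/2.5850 = 76.210 ms/bit.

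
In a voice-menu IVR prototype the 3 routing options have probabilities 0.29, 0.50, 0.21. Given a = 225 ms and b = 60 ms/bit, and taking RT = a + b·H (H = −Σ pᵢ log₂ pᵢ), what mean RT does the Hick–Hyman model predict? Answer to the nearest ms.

H = 0.29·log₂(1/0.29) + 0.50·log₂(1/0.50) + 0.21·log₂(1/0.21) = 1.4907 bits.
RT = 225 + 60 × 1.4907 = 314.44 ms.

314 ms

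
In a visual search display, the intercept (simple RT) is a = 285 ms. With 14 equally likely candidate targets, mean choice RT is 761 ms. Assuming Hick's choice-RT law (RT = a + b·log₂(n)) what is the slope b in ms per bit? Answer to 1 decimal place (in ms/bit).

14 alternatives carry log₂ 14 = 3.8074 bits; the choice cost is 761 − 285 = 476 ms, so b = 476/3.8074 = 125.021 ms/bit.

125.0 ms/bit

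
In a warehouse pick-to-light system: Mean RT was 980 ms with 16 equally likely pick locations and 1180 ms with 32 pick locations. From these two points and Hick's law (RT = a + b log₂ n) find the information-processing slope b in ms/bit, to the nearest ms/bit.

200 ms/bit

b = (RT₂ − RT₁)/(log₂ n₂ − log₂ n₁) = (1180 − 980)/(5 − 4) = 200 ms/bit.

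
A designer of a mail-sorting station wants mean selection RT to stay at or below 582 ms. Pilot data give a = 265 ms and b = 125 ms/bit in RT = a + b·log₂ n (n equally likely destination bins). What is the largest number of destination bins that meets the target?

125·log₂ n ≤ 582 − 265 = 317, giving log₂ n ≤ 2.5360 and n ≤ 5.800. The largest whole number is 5.

5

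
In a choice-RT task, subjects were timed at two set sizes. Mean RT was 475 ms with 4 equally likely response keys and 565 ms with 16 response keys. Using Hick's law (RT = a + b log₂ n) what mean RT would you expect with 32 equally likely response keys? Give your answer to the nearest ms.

610 ms

RT is linear in log₂ n, so two points fix the line:
  b = (565 − 475) / (log₂ 16 − log₂ 4) = 90 / (4 − 2) = 45 ms/bit
  a = 475 − 45 × 2 = 385 ms
Then RT(32) = 385 + 45 × log₂ 32 = 385 + 45 × 5 ≈ 610.000 ms.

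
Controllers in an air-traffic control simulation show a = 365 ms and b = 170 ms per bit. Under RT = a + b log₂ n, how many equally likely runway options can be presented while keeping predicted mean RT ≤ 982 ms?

Information budget: (982 − 365)/170 = 3.6294 bits, so n ≤ 2^3.6294 = 12.375 → at most 12.

12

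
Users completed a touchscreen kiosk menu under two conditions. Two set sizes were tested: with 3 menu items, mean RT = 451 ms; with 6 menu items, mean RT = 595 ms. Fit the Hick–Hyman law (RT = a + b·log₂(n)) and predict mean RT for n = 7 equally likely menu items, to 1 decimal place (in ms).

627.0 ms

With log₂ n on the abscissa the relation is linear; from the two conditions:
  b = (595 − 451) / (log₂ 6 − log₂ 3) = 144 / (2.5850 − 1.5850) = 144.000 ms/bit
  a = 451 − 144.000 × 1.5850 = 222.765 ms
Then RT(7) = 222.765 + 144.000 × log₂ 7 = 222.765 + 144.000 × 2.8074 ≈ 627.025 ms.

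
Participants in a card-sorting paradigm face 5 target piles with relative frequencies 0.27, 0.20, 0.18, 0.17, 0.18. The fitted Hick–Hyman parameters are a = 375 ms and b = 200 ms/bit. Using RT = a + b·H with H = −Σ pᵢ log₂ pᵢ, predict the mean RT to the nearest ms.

835 ms

H = 0.27·log₂(1/0.27) + 0.20·log₂(1/0.20) + 0.18·log₂(1/0.18) + 0.17·log₂(1/0.17) + 0.18·log₂(1/0.18) = 2.2996 bits.
RT = 375 + 200 × 2.2996 = 834.92 ms.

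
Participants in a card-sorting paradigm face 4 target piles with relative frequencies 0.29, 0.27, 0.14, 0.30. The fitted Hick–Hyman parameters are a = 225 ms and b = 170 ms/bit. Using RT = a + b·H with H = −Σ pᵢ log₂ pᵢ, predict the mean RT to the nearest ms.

556 ms

Entropy contributions −pᵢ log₂ pᵢ: 0.5179, 0.5100, 0.3971, 0.5211; sum H = 1.9461 bits.
RT = a + bH = 225 + 170·1.9461 = 555.84 ms.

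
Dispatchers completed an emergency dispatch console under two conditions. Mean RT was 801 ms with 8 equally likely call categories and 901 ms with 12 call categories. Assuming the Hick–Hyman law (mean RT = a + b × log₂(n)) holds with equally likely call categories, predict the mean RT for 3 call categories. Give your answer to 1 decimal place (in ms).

559.1 ms

RT is linear in log₂ n, so two points fix the line:
  b = (901 − 801) / (log₂ 12 − log₂ 8) = 100 / (3.5850 − 3) = 170.951 ms/bit
  a = 801 − 170.951 × 3 = 288.147 ms
Then RT(3) = 288.147 + 170.951 × log₂ 3 = 288.147 + 170.951 × 1.5850 ≈ 559.098 ms.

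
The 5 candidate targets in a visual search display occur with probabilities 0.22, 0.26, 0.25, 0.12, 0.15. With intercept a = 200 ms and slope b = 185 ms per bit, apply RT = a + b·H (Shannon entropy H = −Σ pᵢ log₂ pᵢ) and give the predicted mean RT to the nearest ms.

619 ms

H = 0.22·log₂(1/0.22) + 0.26·log₂(1/0.26) + 0.25·log₂(1/0.25) + 0.12·log₂(1/0.12) + 0.15·log₂(1/0.15) = 2.2635 bits.
RT = 200 + 185 × 2.2635 = 618.74 ms.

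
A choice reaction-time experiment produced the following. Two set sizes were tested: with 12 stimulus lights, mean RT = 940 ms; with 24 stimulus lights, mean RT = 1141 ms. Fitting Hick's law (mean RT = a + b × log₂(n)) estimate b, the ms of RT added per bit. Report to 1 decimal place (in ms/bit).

201.0 ms/bit

The slope on a log₂ axis is (1141 − 940) / (4.5850 − 3.5850) = 201.000 ms/bit.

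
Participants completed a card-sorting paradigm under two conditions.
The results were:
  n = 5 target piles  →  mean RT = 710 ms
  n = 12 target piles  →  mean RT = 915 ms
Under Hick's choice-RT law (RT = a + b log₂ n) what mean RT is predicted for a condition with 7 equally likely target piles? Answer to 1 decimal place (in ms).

Solve the two-equation system in a and b:
  b = (915 − 710) / (log₂ 12 − log₂ 5) = 205 / (3.5850 − 2.3219) = 162.308 ms/bit
  a = 710 − 162.308 × 2.3219 = 333.134 ms
Then RT(7) = 333.134 + 162.308 × log₂ 7 = 333.134 + 162.308 × 2.8074 ≈ 788.788 ms.

788.8 ms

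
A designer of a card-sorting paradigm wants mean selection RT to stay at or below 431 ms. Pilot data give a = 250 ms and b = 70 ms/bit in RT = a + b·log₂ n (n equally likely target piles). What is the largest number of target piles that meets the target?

6

Information budget: (431 − 250)/70 = 2.5857 bits, so n ≤ 2^2.5857 = 6.003 → at most 6.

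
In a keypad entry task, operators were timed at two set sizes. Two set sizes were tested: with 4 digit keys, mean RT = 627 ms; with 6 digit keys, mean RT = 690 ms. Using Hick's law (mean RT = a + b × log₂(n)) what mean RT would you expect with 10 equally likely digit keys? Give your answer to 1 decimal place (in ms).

769.4 ms

Fit slope and intercept:
  b = (690 − 627) / (log₂ 6 − log₂ 4) = 63 / (2.5850 − 2) = 107.699 ms/bit
  a = 627 − 107.699 × 2 = 411.602 ms
Then RT(10) = 411.602 + 107.699 × log₂ 10 = 411.602 + 107.699 × 3.3219 ≈ 769.371 ms.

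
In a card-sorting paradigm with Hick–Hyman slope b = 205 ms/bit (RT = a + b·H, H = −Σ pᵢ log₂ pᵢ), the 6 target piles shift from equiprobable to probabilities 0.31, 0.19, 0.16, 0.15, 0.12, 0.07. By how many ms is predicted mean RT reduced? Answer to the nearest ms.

28 ms

Equiprobable entropy H₀ = log₂ 6 = 2.5850 bits.
Skewed entropy H = −Σ pᵢ log₂ pᵢ = 2.4482 bits.
ΔRT = b·(H₀ − H) = 205 × 0.1368 = 28.04 ms.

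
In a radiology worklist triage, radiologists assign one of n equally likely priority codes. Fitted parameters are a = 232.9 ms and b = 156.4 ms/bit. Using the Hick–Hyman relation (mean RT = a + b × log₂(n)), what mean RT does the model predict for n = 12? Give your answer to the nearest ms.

794 ms

log₂(12) = 3.5850 bits, so RT = 232.9 + 156.4 × 3.5850 ≈ 793.588 ms.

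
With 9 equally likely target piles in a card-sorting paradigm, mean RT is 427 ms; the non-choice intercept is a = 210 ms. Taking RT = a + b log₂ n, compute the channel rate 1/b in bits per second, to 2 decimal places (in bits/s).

14.61 bits/s

Choice component = 427 − 210 = 217 ms over log₂(9) = 3.1699 bits.
b = 217 / 3.1699 = 68.456 ms/bit, so 1/b = 14.608 bits/s.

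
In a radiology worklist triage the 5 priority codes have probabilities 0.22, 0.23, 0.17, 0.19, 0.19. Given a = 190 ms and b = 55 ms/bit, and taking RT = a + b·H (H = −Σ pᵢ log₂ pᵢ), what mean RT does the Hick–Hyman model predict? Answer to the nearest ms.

Entropy contributions −pᵢ log₂ pᵢ: 0.4806, 0.4877, 0.4346, 0.4552, 0.4552; sum H = 2.3133 bits.
RT = a + bH = 190 + 55·2.3133 = 317.23 ms.

317 ms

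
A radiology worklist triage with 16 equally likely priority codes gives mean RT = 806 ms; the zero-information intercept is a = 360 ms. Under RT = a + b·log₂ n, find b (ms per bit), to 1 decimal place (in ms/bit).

log₂(16) = 4 bits.
b = (RT − a)/log₂ n = (806 − 360) / 4 = 111.500 ms/bit.

111.5 ms/bit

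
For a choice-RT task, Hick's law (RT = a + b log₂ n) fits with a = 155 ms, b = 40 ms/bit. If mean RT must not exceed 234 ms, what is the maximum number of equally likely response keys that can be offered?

Set 155 + 40·log₂ n ≤ 234 → log₂ n ≤ (234 − 155)/40 = 1.9750.
So n ≤ 2^1.9750 = 3.931; the largest integer n is 3.

3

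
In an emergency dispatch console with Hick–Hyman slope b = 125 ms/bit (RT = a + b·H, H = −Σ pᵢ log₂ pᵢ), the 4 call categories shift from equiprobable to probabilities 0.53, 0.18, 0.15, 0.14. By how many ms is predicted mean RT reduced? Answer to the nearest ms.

The RT saving is b·ΔH. Equiprobable H₀ = log₂(4) = 2.0000 bits; with the given probabilities H = 1.7384 bits.
b·(H₀ − H) = 125 × (2.0000 − 1.7384) = 32.70 ms.

33 ms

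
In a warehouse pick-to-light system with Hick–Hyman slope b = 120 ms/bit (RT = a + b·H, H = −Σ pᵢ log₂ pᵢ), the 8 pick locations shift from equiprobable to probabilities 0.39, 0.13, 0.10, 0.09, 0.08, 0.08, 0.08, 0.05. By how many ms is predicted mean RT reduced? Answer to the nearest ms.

Equiprobable entropy H₀ = log₂ 8 = 3.0000 bits.
Skewed entropy H = −Σ pᵢ log₂ pᵢ = 2.6479 bits.
ΔRT = b·(H₀ − H) = 120 × 0.3521 = 42.25 ms.

42 ms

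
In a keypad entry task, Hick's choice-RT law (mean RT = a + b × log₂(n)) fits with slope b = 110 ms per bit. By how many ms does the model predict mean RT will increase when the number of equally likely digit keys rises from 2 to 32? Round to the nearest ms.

The intercept a cancels: ΔRT = b·(log₂ n₂ − log₂ n₁) = b·log₂(n₂/n₁).
log₂(32) − log₂(2) = log₂(32/2) = log₂(16) = 4.
ΔRT = 110 × 4.0000 = 440.000 ms.

440 ms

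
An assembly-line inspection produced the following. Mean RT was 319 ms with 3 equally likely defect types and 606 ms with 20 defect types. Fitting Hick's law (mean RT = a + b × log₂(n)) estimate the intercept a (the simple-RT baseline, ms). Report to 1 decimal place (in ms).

152.8 ms

Slope: b = (606 − 319) / (log₂ 20 − log₂ 3) = 287/2.7370 = 104.861 ms/bit.
Intercept: a = 319 − 104.861·log₂(3) = 152.800 ms.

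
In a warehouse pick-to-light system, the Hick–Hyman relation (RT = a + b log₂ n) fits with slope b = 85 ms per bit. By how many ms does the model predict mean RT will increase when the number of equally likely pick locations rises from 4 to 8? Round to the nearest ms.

The intercept a cancels: ΔRT = b·(log₂ n₂ − log₂ n₁) = b·log₂(n₂/n₁).
log₂(8) − log₂(4) = log₂(8/4) = log₂(2) = 1.
ΔRT = 85 × 1.0000 = 85.000 ms.

85 ms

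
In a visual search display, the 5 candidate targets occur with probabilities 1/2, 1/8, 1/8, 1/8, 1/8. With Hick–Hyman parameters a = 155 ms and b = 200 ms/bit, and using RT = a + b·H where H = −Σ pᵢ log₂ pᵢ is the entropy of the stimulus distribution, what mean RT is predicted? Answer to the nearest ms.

555 ms

H = −Σ pᵢ log₂ pᵢ = 0.5·1 + 0.125·3 + 0.125·3 + 0.125·3 + 0.125·3 = 2.000 bits.
RT = 155 + 200 × 2.000 = 555.00 ms.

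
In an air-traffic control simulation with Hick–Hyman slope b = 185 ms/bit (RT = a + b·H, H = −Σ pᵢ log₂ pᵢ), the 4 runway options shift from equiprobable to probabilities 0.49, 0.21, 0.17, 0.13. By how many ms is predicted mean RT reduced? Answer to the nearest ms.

Equiprobable entropy H₀ = log₂ 4 = 2.0000 bits.
Skewed entropy H = −Σ pᵢ log₂ pᵢ = 1.7943 bits.
ΔRT = b·(H₀ − H) = 185 × 0.2057 = 38.05 ms.

38 ms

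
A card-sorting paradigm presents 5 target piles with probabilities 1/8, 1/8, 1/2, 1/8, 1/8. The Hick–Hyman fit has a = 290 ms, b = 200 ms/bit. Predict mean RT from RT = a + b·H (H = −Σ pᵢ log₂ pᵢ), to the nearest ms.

H = −Σ pᵢ log₂ pᵢ = 0.125·3 + 0.125·3 + 0.5·1 + 0.125·3 + 0.125·3 = 2.000 bits.
RT = 290 + 200 × 2.000 = 690.00 ms.

690 ms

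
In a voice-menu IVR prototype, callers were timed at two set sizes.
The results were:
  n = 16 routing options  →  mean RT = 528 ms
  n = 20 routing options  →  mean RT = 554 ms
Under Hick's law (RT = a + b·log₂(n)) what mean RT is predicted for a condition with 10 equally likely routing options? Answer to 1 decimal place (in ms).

RT is linear in log₂ n, so two points fix the line:
  b = (554 − 528) / (log₂ 20 − log₂ 16) = 26 / (4.3219 − 4) = 80.763 ms/bit
  a = 528 − 80.763 × 4 = 204.946 ms
Then RT(10) = 204.946 + 80.763 × log₂ 10 = 204.946 + 80.763 × 3.3219 ≈ 473.237 ms.

473.2 ms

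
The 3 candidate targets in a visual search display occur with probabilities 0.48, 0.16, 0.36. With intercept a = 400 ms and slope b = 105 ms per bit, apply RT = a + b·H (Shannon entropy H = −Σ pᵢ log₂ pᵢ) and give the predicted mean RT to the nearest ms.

H = 0.48·log₂(1/0.48) + 0.16·log₂(1/0.16) + 0.36·log₂(1/0.36) = 1.4619 bits.
RT = 400 + 105 × 1.4619 = 553.50 ms.

553 ms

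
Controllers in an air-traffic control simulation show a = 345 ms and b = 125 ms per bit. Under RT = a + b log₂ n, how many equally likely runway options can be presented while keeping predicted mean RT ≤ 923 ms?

125·log₂ n ≤ 923 − 345 = 578, giving log₂ n ≤ 4.6240 and n ≤ 24.658. The largest whole number is 24.

24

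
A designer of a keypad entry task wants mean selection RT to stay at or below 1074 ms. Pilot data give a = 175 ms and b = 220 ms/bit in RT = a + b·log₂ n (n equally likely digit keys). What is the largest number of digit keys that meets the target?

16

220·log₂ n ≤ 1074 − 175 = 899, giving log₂ n ≤ 4.0864 and n ≤ 16.987. The largest whole number is 16.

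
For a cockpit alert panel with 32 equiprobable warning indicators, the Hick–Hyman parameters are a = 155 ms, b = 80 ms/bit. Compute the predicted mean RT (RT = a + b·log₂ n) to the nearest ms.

555 ms

log₂(32) = 5 bits, so RT = 155 + 80 × 5 ≈ 555.000 ms.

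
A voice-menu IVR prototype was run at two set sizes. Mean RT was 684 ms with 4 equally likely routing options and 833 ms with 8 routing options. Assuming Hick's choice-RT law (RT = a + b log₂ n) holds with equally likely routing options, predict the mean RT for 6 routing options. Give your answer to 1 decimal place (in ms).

771.2 ms

RT is linear in log₂ n, so two points fix the line:
  b = (833 − 684) / (log₂ 8 − log₂ 4) = 149 / (3 − 2) = 149.000 ms/bit
  a = 684 − 149.000 × 2 = 386.000 ms
Then RT(6) = 386.000 + 149.000 × log₂ 6 = 386.000 + 149.000 × 2.5850 ≈ 771.159 ms.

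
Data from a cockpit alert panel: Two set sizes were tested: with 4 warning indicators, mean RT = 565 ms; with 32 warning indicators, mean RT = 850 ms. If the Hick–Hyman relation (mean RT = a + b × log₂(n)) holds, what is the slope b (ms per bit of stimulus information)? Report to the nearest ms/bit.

Slope: b = (850 − 565) / (log₂ 32 − log₂ 4) = 285/3.0000 = 95 ms/bit.

95 ms/bit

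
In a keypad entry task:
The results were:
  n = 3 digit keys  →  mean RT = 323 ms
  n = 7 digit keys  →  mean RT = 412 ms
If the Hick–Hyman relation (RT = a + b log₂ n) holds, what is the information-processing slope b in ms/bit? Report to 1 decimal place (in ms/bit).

b = (RT₂ − RT₁)/(log₂ n₂ − log₂ n₁) = (412 − 323)/(2.8074 − 1.5850) = 72.808 ms/bit.

72.8 ms/bit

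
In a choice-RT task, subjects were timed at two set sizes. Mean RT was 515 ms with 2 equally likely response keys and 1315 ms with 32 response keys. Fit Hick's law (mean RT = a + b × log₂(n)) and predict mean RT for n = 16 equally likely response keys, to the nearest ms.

1115 ms

With log₂ n on the abscissa the relation is linear; from the two conditions:
  b = (1315 − 515) / (log₂ 32 − log₂ 2) = 800 / (5 − 1) = 200 ms/bit
  a = 515 − 200 × 1 = 315 ms
Then RT(16) = 315 + 200 × log₂ 16 = 315 + 200 × 4 ≈ 1115.000 ms.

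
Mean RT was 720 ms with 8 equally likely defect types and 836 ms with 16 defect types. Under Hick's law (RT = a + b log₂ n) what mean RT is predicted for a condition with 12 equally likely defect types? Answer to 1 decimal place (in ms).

787.9 ms

RT is linear in log₂ n, so two points fix the line:
  b = (836 − 720) / (log₂ 16 − log₂ 8) = 116 / (4 − 3) = 116.000 ms/bit
  a = 720 − 116.000 × 3 = 372.000 ms
Then RT(12) = 372.000 + 116.000 × log₂ 12 = 372.000 + 116.000 × 3.5850 ≈ 787.856 ms.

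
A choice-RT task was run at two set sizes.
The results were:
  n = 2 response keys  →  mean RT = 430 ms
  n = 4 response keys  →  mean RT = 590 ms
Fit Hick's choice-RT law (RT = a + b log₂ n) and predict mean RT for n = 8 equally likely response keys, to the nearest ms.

Solve the two-equation system in a and b:
  b = (590 − 430) / (log₂ 4 − log₂ 2) = 160 / (2 − 1) = 160 ms/bit
  a = 430 − 160 × 1 = 270 ms
Then RT(8) = 270 + 160 × log₂ 8 = 270 + 160 × 3 ≈ 750.000 ms.

750 ms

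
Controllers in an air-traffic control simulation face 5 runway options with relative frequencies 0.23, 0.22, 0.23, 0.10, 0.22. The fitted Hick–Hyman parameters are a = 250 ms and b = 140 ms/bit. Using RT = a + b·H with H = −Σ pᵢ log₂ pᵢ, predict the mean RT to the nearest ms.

Entropy contributions −pᵢ log₂ pᵢ: 0.4877, 0.4806, 0.4877, 0.3322, 0.4806; sum H = 2.2687 bits.
RT = a + bH = 250 + 140·2.2687 = 567.61 ms.

568 ms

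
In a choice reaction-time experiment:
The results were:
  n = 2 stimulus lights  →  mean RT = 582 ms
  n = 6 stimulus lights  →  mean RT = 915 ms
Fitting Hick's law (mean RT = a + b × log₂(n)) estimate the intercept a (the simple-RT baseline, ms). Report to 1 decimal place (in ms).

The slope on a log₂ axis is (915 − 582) / (2.5850 − 1) = 210.100 ms/bit.
a = RT₁ − b·log₂ n₁ = 582 − 210.100 × 1 = 371.900 ms.

371.9 ms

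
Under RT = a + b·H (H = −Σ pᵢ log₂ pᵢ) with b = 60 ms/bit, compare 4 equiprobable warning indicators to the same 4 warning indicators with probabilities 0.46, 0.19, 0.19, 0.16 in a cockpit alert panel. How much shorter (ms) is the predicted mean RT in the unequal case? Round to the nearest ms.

Equiprobable entropy H₀ = log₂ 4 = 2.0000 bits.
Skewed entropy H = −Σ pᵢ log₂ pᵢ = 1.8488 bits.
ΔRT = b·(H₀ − H) = 60 × 0.1512 = 9.07 ms.

9 ms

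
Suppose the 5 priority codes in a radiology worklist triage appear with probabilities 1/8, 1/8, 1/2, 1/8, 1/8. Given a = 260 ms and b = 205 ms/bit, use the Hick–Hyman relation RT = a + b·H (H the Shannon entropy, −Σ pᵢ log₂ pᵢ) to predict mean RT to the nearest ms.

670 ms

Each term −pᵢ log₂ pᵢ: 0.125·3 + 0.125·3 + 0.5·1 + 0.125·3 + 0.125·3; summed, H = 2.000 bits.
Mean RT = a + bH = 260 + 205·2.000 = 670.00 ms.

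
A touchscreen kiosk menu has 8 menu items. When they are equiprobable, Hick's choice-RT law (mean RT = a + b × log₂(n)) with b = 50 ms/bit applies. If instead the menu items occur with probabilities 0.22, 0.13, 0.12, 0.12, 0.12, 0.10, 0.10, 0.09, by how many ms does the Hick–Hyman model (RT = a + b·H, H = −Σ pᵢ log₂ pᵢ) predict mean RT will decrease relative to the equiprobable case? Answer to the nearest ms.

Equiprobable entropy H₀ = log₂ 8 = 3.0000 bits.
Skewed entropy H = −Σ pᵢ log₂ pᵢ = 2.9415 bits.
ΔRT = b·(H₀ − H) = 50 × 0.0585 = 2.93 ms.

3 ms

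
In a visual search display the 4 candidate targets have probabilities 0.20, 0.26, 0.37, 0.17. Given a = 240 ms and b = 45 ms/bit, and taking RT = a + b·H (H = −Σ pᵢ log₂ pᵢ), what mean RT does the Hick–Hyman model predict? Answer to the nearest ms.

H = 0.20·log₂(1/0.20) + 0.26·log₂(1/0.26) + 0.37·log₂(1/0.37) + 0.17·log₂(1/0.17) = 1.9350 bits.
RT = 240 + 45 × 1.9350 = 327.07 ms.

327 ms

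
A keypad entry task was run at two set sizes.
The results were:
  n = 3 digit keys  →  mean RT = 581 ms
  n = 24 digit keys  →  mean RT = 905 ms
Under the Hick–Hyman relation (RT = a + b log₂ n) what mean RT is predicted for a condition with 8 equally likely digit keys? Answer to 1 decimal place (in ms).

RT is linear in log₂ n, so two points fix the line:
  b = (905 − 581) / (log₂ 24 − log₂ 3) = 324 / (4.5850 − 1.5850) = 108.000 ms/bit
  a = 581 − 108.000 × 1.5850 = 409.824 ms
Then RT(8) = 409.824 + 108.000 × log₂ 8 = 409.824 + 108.000 × 3 ≈ 733.824 ms.

733.8 ms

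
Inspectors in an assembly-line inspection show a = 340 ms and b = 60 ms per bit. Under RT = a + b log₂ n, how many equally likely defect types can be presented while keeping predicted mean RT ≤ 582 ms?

60·log₂ n ≤ 582 − 340 = 242, giving log₂ n ≤ 4.0333 and n ≤ 16.374. The largest whole number is 16.

16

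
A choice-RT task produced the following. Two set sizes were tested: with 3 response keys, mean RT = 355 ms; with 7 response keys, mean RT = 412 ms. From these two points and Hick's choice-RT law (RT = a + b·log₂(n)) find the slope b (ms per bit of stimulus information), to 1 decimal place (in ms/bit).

Slope: b = (412 − 355) / (log₂ 7 − log₂ 3) = 57/1.2224 = 46.630 ms/bit.

46.6 ms/bit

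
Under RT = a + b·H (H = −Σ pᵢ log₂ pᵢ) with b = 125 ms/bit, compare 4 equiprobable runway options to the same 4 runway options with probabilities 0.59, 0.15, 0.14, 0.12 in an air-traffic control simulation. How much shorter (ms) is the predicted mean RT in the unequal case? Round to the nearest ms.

47 ms

The RT saving is b·ΔH. Equiprobable H₀ = log₂(4) = 2.0000 bits; with the given probabilities H = 1.6238 bits.
b·(H₀ − H) = 125 × (2.0000 − 1.6238) = 47.02 ms.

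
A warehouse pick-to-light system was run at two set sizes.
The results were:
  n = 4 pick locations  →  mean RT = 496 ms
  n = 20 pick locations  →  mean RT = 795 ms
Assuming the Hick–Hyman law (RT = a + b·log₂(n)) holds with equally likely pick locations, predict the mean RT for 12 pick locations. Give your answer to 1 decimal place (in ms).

700.1 ms

With log₂ n on the abscissa the relation is linear; from the two conditions:
  b = (795 − 496) / (log₂ 20 − log₂ 4) = 299 / (4.3219 − 2) = 128.772 ms/bit
  a = 496 − 128.772 × 2 = 238.455 ms
Then RT(12) = 238.455 + 128.772 × log₂ 12 = 238.455 + 128.772 × 3.5850 ≈ 700.099 ms.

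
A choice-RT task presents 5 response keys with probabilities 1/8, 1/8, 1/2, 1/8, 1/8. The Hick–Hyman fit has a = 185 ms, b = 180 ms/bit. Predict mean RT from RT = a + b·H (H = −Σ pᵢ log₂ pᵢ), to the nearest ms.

545 ms

H = −Σ pᵢ log₂ pᵢ = 0.125·3 + 0.125·3 + 0.5·1 + 0.125·3 + 0.125·3 = 2.000 bits.
RT = 185 + 180 × 2.000 = 545.00 ms.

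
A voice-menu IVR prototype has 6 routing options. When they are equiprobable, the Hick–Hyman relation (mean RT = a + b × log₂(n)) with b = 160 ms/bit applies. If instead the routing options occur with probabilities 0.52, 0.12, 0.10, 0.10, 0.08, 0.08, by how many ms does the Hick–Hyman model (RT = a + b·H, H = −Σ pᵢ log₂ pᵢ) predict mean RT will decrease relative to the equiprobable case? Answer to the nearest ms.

77 ms

The RT saving is b·ΔH. Equiprobable H₀ = log₂(6) = 2.5850 bits; with the given probabilities H = 2.1050 bits.
b·(H₀ − H) = 160 × (2.5850 − 2.1050) = 76.79 ms.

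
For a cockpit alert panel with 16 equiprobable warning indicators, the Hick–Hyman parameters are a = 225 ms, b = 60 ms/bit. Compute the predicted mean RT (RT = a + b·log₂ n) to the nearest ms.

465 ms

log₂(16) = 4 bits, so RT = 225 + 60 × 4 ≈ 465.000 ms.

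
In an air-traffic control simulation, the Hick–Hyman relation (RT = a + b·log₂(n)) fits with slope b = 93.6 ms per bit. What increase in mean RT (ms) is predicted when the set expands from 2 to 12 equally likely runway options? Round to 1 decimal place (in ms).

242.0 ms

The intercept a cancels: ΔRT = b·(log₂ n₂ − log₂ n₁) = b·log₂(n₂/n₁).
log₂(12) − log₂(2) = 3.5850 − 1 = 2.5850.
ΔRT = 93.6 × 2.5850 = 241.952 ms.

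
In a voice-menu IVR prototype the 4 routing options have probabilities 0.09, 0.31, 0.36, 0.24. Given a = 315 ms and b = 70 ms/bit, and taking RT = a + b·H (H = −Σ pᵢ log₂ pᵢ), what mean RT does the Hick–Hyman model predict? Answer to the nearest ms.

445 ms

H = 0.09·log₂(1/0.09) + 0.31·log₂(1/0.31) + 0.36·log₂(1/0.36) + 0.24·log₂(1/0.24) = 1.8612 bits.
RT = 315 + 70 × 1.8612 = 445.28 ms.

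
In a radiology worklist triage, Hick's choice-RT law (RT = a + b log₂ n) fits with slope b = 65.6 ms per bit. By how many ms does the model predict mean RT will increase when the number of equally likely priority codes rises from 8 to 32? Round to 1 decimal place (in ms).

131.2 ms

Only the slope matters, since a is common to both: ΔRT = b·log₂(n₂/n₁).
log₂(32) − log₂(8) = log₂(32/8) = log₂(4) = 2.
ΔRT = 65.6 × 2.0000 = 131.200 ms.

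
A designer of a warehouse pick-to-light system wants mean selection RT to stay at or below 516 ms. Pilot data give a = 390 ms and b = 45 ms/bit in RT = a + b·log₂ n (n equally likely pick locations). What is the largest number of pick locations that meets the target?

45·log₂ n ≤ 516 − 390 = 126, giving log₂ n ≤ 2.8000 and n ≤ 6.964. The largest whole number is 6.

6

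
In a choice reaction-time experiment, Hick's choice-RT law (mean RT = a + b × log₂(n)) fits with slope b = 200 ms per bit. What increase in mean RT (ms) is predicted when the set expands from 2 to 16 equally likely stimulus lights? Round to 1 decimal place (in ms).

ΔRT = (a + b log₂ n₂) − (a + b log₂ n₁) = b·(log₂ n₂ − log₂ n₁).
log₂(16) − log₂(2) = log₂(16/2) = log₂(8) = 3.
ΔRT = 200 × 3.0000 = 600.000 ms.

600.0 ms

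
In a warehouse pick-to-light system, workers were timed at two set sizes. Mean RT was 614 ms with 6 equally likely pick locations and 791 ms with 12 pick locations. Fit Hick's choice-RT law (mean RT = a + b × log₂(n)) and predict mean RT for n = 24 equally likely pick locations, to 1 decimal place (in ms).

968.0 ms

Fit slope and intercept:
  b = (791 − 614) / (log₂ 12 − log₂ 6) = 177 / (3.5850 − 2.5850) = 177.000 ms/bit
  a = 614 − 177.000 × 2.5850 = 156.462 ms
Then RT(24) = 156.462 + 177.000 × log₂ 24 = 156.462 + 177.000 × 4.5850 ≈ 968.000 ms.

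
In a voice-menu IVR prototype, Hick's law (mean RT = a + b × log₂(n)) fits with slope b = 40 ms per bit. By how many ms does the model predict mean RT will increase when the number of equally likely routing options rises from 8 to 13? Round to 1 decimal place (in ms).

The intercept a cancels: ΔRT = b·(log₂ n₂ − log₂ n₁) = b·log₂(n₂/n₁).
log₂(13) − log₂(8) = 3.7004 − 3 = 0.7004.
ΔRT = 40 × 0.7004 = 28.018 ms.

28.0 ms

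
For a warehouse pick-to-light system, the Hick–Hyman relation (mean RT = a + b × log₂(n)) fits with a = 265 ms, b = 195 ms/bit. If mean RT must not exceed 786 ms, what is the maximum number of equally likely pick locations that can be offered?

6

195·log₂ n ≤ 786 − 265 = 521, giving log₂ n ≤ 2.6718 and n ≤ 6.372. The largest whole number is 6.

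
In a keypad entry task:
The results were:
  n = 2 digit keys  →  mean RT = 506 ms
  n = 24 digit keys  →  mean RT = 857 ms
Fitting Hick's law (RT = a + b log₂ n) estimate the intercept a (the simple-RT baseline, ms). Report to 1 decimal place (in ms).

408.1 ms

The slope on a log₂ axis is (857 − 506) / (4.5850 − 1) = 97.909 ms/bit.
Intercept: a = 506 − 97.909·log₂(2) = 408.091 ms.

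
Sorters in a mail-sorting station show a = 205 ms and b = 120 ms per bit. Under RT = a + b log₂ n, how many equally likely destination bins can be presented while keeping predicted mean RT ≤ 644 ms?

12

Set 205 + 120·log₂ n ≤ 644 → log₂ n ≤ (644 − 205)/120 = 3.6583.
So n ≤ 2^3.6583 = 12.626; the largest integer n is 12.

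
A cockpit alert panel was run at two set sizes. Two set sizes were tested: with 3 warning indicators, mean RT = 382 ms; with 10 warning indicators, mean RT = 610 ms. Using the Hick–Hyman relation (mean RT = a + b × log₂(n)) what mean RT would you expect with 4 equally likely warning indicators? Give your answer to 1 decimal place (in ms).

436.5 ms

With log₂ n on the abscissa the relation is linear; from the two conditions:
  b = (610 − 382) / (log₂ 10 − log₂ 3) = 228 / (3.3219 − 1.5850) = 131.263 ms/bit
  a = 382 − 131.263 × 1.5850 = 173.952 ms
Then RT(4) = 173.952 + 131.263 × log₂ 4 = 173.952 + 131.263 × 2 ≈ 436.479 ms.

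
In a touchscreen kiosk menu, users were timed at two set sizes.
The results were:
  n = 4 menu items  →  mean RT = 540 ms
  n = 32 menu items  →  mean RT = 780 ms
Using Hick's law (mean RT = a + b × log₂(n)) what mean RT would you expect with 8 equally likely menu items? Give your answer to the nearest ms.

RT is linear in log₂ n, so two points fix the line:
  b = (780 − 540) / (log₂ 32 − log₂ 4) = 240 / (5 − 2) = 80 ms/bit
  a = 540 − 80 × 2 = 380 ms
Then RT(8) = 380 + 80 × log₂ 8 = 380 + 80 × 3 ≈ 620.000 ms.

620 ms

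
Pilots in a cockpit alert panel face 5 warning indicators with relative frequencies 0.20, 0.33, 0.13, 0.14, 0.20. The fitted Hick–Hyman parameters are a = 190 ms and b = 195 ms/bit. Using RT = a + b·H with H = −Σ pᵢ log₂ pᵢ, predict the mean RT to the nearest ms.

626 ms

H = 0.20·log₂(1/0.20) + 0.33·log₂(1/0.33) + 0.13·log₂(1/0.13) + 0.14·log₂(1/0.14) + 0.20·log₂(1/0.20) = 2.2363 bits.
RT = 190 + 195 × 2.2363 = 626.09 ms.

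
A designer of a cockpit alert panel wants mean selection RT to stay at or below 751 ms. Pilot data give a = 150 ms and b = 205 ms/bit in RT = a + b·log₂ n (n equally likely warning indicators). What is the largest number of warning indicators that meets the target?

7

205·log₂ n ≤ 751 − 150 = 601, giving log₂ n ≤ 2.9317 and n ≤ 7.630. The largest whole number is 7.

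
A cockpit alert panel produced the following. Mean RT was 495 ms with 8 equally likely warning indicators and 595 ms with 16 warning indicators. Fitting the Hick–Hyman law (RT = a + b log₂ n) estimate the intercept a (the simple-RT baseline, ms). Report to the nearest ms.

Slope: b = (595 − 495) / (log₂ 16 − log₂ 8) = 100/1.0000 = 100 ms/bit.
a = RT₁ − b·log₂ n₁ = 495 − 100 × 3 = 195.000 ms.

195 ms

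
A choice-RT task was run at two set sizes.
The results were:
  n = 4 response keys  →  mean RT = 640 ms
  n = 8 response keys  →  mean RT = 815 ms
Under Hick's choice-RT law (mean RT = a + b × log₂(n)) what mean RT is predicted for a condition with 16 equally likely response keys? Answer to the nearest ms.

RT is linear in log₂ n, so two points fix the line:
  b = (815 − 640) / (log₂ 8 − log₂ 4) = 175 / (3 − 2) = 175 ms/bit
  a = 640 − 175 × 2 = 290 ms
Then RT(16) = 290 + 175 × log₂ 16 = 290 + 175 × 4 ≈ 990.000 ms.

990 ms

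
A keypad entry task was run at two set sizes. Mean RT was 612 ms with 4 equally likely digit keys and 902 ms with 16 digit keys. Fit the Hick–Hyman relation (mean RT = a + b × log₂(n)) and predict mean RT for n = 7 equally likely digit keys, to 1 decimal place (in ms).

729.1 ms

RT is linear in log₂ n, so two points fix the line:
  b = (902 − 612) / (log₂ 16 − log₂ 4) = 290 / (4 − 2) = 145.000 ms/bit
  a = 612 − 145.000 × 2 = 322.000 ms
Then RT(7) = 322.000 + 145.000 × log₂ 7 = 322.000 + 145.000 × 2.8074 ≈ 729.066 ms.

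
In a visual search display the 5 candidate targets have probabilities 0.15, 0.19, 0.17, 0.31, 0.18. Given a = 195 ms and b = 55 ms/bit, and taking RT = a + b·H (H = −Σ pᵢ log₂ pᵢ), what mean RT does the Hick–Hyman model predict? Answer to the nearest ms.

Entropy contributions −pᵢ log₂ pᵢ: 0.4105, 0.4552, 0.4346, 0.5238, 0.4453; sum H = 2.2695 bits.
RT = a + bH = 195 + 55·2.2695 = 319.82 ms.

320 ms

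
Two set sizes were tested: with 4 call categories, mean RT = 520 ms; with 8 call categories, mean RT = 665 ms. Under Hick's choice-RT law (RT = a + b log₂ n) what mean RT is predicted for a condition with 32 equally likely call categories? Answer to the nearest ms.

955 ms

Solve the two-equation system in a and b:
  b = (665 − 520) / (log₂ 8 − log₂ 4) = 145 / (3 − 2) = 145 ms/bit
  a = 520 − 145 × 2 = 230 ms
Then RT(32) = 230 + 145 × log₂ 32 = 230 + 145 × 5 ≈ 955.000 ms.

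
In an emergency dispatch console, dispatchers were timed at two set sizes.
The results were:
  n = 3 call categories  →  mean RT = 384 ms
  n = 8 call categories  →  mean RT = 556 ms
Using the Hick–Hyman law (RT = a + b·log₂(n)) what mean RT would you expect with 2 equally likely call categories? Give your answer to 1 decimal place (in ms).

312.9 ms

With log₂ n on the abscissa the relation is linear; from the two conditions:
  b = (556 − 384) / (log₂ 8 − log₂ 3) = 172 / (3 − 1.5850) = 121.552 ms/bit
  a = 384 − 121.552 × 1.5850 = 191.345 ms
Then RT(2) = 191.345 + 121.552 × log₂ 2 = 191.345 + 121.552 × 1 ≈ 312.897 ms.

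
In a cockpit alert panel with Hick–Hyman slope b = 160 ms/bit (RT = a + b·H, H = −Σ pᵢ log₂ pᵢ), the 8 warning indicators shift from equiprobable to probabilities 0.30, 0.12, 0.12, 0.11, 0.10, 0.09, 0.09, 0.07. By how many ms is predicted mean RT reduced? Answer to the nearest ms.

27 ms

The RT saving is b·ΔH. Equiprobable H₀ = log₂(8) = 3.0000 bits; with the given probabilities H = 2.8316 bits.
b·(H₀ − H) = 160 × (3.0000 − 2.8316) = 26.95 ms.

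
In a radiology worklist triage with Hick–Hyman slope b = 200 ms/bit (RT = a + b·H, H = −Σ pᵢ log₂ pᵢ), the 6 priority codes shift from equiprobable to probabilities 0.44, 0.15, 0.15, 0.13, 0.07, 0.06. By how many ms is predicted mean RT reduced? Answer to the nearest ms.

Equiprobable entropy H₀ = log₂ 6 = 2.5850 bits.
Skewed entropy H = −Σ pᵢ log₂ pᵢ = 2.2370 bits.
ΔRT = b·(H₀ − H) = 200 × 0.3480 = 69.60 ms.

70 ms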